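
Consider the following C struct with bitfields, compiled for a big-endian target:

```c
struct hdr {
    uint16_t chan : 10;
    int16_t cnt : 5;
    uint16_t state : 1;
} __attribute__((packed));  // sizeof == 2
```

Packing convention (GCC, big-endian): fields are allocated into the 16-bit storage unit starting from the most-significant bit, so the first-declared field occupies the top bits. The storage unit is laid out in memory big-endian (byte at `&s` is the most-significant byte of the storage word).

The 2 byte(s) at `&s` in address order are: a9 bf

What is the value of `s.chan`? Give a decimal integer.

[0]=0xa9 [1]=0xbf (big-endian) → word 0xa9bf
chan [6+:10] = (word>>6) & 0x3ff = 678  ←
cnt [1+:5] = (word>>1) & 0x1f = 31
state [0+:1] = (word>>0) & 0x1 = 1

678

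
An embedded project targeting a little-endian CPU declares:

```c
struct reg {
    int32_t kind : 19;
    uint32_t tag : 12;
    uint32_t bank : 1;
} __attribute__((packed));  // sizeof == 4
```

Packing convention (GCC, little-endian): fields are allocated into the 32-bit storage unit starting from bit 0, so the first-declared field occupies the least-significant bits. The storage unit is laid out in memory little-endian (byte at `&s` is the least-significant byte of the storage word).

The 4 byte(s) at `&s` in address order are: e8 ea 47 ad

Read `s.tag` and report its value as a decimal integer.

[0]=0xe8 [1]=0xea [2]=0x47 [3]=0xad (little-endian) → word 0xad47eae8
kind [0+:19] = (word>>0) & 0x7ffff = 518888
tag [19+:12] = (word>>19) & 0xfff = 1448  ←
bank [31+:1] = (word>>31) & 0x1 = 1

1448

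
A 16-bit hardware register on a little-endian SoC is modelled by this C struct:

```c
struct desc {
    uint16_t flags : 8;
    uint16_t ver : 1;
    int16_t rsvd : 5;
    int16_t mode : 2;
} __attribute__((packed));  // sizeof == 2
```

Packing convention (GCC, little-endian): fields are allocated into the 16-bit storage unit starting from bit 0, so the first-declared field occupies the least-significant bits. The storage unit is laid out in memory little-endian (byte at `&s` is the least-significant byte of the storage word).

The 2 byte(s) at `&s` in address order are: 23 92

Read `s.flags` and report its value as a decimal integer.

35

[0]=0x23 [1]=0x92 (little-endian) → word 0x9223
flags:8 @ bit 0 → (0x9223>>0)&0xff = 0x23  ←
ver:1 @ bit 8 → (0x9223>>8)&0x1 = 0x0
rsvd:5 @ bit 9 → (0x9223>>9)&0x1f = 0x9
mode:2 @ bit 14 → (0x9223>>14)&0x3 = 0x2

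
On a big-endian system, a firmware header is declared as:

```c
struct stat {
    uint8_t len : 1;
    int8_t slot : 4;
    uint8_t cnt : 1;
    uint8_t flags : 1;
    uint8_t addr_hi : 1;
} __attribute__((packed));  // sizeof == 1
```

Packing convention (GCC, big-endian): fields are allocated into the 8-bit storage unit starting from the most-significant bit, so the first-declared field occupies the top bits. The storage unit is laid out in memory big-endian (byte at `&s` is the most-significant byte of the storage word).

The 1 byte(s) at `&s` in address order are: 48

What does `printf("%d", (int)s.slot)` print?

[0]=0x48 (big-endian) → word 0x48
len:1 @ bit 7 → (0x48>>7)&0x1 = 0x0
slot:4 @ bit 3 → (0x48>>3)&0xf = 0x9  ←
cnt:1 @ bit 2 → (0x48>>2)&0x1 = 0x0
flags:1 @ bit 1 → (0x48>>1)&0x1 = 0x0
addr_hi:1 @ bit 0 → (0x48>>0)&0x1 = 0x0
slot signed 4b, MSB=1: 9 - 16 = -7

-7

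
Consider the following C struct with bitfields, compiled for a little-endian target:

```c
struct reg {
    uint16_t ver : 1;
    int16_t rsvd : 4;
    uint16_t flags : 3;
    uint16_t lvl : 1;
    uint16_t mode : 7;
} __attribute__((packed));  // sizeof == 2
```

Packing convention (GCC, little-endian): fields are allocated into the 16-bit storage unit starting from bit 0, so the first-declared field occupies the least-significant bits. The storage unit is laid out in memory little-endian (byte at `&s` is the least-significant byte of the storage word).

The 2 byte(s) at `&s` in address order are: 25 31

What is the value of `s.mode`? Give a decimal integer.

[0]=0x25 [1]=0x31 (little-endian) → word 0x3125
ver [0+:1] = (word>>0) & 0x1 = 1
rsvd [1+:4] = (word>>1) & 0xf = 2
flags [5+:3] = (word>>5) & 0x7 = 1
lvl [8+:1] = (word>>8) & 0x1 = 1
mode [9+:7] = (word>>9) & 0x7f = 24  ←

24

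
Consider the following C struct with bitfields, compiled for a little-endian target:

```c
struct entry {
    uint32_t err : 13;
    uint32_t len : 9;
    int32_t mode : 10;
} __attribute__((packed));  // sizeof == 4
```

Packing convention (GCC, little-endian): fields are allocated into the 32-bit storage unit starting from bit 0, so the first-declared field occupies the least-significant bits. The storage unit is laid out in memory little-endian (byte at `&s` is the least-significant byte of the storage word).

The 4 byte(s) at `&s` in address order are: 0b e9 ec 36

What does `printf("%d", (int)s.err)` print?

2315

[0]=0x0b [1]=0xe9 [2]=0xec [3]=0x36 (little-endian) → word 0x36ece90b
err:13 @ bit 0 → (0x36ece90b>>0)&0x1fff = 0x90b  ←
len:9 @ bit 13 → (0x36ece90b>>13)&0x1ff = 0x167
mode:10 @ bit 22 → (0x36ece90b>>22)&0x3ff = 0xdb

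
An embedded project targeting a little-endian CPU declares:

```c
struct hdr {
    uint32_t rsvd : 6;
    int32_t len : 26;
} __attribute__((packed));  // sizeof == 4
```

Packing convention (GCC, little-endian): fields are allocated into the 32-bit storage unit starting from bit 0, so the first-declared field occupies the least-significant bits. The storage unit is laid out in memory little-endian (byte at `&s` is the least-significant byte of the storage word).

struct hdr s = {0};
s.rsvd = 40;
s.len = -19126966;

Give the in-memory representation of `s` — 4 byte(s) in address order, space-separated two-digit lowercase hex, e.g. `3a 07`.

a8 52 09 b7

rsvd:6 = 40 → 0x28 << 0 → word 0x00000028
len:26 = -19126966 → 0x2dc254a << 6 → word 0xb70952a8
word = 0xb70952a8 → little-endian bytes:
  [0]=0xa8  [1]=0x52  [2]=0x09  [3]=0xb7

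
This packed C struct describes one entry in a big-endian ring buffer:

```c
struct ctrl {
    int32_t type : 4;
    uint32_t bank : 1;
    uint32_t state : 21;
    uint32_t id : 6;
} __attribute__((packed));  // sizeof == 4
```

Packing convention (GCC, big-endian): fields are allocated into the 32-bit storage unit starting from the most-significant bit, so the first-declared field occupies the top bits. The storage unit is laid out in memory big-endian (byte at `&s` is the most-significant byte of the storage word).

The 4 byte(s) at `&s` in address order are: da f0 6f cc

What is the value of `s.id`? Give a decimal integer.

12

[0]=0xda [1]=0xf0 [2]=0x6f [3]=0xcc (big-endian) → word 0xdaf06fcc
type [28+:4] = (word>>28) & 0xf = 13
bank [27+:1] = (word>>27) & 0x1 = 1
state [6+:21] = (word>>6) & 0x1fffff = 770495
id [0+:6] = (word>>0) & 0x3f = 12  ←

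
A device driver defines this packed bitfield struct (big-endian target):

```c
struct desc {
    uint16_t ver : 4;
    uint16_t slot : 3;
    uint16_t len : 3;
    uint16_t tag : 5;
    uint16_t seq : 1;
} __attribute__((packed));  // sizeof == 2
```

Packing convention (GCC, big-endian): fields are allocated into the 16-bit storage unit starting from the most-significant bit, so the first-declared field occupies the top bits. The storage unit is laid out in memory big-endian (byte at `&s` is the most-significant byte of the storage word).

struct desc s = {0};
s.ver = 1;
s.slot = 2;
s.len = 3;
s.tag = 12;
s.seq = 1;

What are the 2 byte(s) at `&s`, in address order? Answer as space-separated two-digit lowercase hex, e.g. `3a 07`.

14 d9

ver:4 = 1 → 0x1 << 12 → word 0x1000
slot:3 = 2 → 0x2 << 9 → word 0x1400
len:3 = 3 → 0x3 << 6 → word 0x14c0
tag:5 = 12 → 0xc << 1 → word 0x14d8
seq:1 = 1 → 0x1 << 0 → word 0x14d9
word = 0x14d9 → big-endian bytes:
  [0]=0x14  [1]=0xd9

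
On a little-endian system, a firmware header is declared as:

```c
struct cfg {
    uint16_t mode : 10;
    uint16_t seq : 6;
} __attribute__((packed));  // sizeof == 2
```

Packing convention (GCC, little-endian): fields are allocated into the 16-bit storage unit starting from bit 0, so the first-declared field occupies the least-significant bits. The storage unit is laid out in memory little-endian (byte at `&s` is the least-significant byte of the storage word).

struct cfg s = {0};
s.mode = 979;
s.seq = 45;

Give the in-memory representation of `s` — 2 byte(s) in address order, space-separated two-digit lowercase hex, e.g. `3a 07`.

d3 b7

mode (10b) val=979 bits=0x3d3 at bit 0: 0x03d3
seq (6b) val=45 bits=0x2d at bit 10: 0xb7d3
word = 0xb7d3 → little-endian bytes:
  [0]=0xd3  [1]=0xb7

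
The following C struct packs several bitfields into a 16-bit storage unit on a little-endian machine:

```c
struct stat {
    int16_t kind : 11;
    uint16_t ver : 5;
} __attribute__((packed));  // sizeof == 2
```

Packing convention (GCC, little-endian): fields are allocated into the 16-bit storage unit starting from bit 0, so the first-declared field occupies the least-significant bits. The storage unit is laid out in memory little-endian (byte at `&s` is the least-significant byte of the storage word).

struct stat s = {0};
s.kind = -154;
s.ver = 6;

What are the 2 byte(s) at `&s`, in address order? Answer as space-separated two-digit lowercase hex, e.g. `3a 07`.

kind:11 = -154 → 0x766 << 0 → word 0x0766
ver:5 = 6 → 0x6 << 11 → word 0x3766
word = 0x3766 → little-endian bytes:
  [0]=0x66  [1]=0x37

66 37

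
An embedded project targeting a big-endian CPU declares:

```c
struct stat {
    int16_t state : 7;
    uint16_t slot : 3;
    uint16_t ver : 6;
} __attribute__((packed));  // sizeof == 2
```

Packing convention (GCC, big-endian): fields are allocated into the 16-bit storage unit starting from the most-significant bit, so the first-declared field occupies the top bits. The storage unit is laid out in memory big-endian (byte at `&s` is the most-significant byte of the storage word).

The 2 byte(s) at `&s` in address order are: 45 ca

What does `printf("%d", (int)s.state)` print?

[0]=0x45 [1]=0xca (big-endian) → word 0x45ca
state:7 @ bit 9 → (0x45ca>>9)&0x7f = 0x22  ←
slot:3 @ bit 6 → (0x45ca>>6)&0x7 = 0x7
ver:6 @ bit 0 → (0x45ca>>0)&0x3f = 0xa
state signed 7b, MSB=0: value = 34

34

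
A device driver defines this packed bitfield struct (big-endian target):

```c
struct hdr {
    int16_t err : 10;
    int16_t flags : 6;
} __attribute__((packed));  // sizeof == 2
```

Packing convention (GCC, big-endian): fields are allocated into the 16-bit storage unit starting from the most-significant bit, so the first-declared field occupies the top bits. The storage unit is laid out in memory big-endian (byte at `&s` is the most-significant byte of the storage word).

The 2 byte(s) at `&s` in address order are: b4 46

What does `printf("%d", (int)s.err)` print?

-303

[0]=0xb4 [1]=0x46 (big-endian) → word 0xb446
err [6+:10] = (word>>6) & 0x3ff = 721  ←
flags [0+:6] = (word>>0) & 0x3f = 6
err signed 10b, MSB=1: 721 - 1024 = -303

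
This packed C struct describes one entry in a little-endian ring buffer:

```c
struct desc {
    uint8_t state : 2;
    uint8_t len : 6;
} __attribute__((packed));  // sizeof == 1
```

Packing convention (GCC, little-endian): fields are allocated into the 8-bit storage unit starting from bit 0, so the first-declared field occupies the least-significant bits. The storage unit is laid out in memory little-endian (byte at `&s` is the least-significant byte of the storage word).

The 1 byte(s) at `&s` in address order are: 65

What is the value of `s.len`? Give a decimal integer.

[0]=0x65 (little-endian) → word 0x65
state:2 @ bit 0 → (0x65>>0)&0x3 = 0x1
len:6 @ bit 2 → (0x65>>2)&0x3f = 0x19  ←

25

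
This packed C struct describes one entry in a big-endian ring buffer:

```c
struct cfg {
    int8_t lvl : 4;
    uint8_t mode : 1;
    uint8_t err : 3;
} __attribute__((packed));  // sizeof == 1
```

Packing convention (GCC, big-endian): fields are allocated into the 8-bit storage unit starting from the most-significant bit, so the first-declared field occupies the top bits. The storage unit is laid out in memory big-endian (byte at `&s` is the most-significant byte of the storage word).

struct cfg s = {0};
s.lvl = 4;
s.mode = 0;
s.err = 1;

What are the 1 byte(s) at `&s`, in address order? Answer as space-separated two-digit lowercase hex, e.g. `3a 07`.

41

lvl (4b) val=4 bits=0x4 at bit 4: 0x40
mode (1b) val=0 bits=0x0 at bit 3: 0x40
err (3b) val=1 bits=0x1 at bit 0: 0x41
word = 0x41 → big-endian bytes:
  [0]=0x41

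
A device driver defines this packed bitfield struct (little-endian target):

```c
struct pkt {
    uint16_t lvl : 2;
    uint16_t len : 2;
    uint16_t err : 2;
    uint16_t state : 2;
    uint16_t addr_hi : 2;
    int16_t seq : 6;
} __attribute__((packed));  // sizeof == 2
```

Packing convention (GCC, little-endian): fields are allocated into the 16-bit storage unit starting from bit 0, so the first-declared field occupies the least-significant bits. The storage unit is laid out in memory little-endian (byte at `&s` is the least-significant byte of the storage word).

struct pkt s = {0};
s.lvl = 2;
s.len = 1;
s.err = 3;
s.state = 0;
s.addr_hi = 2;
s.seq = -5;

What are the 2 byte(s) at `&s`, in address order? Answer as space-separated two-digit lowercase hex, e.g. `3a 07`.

36 ee

lvl (2b) val=2 bits=0x2 at bit 0: 0x0002
len (2b) val=1 bits=0x1 at bit 2: 0x0006
err (2b) val=3 bits=0x3 at bit 4: 0x0036
state (2b) val=0 bits=0x0 at bit 6: 0x0036
addr_hi (2b) val=2 bits=0x2 at bit 8: 0x0236
seq (6b) val=-5 bits=0x3b at bit 10: 0xee36
word = 0xee36 → little-endian bytes:
  [0]=0x36  [1]=0xee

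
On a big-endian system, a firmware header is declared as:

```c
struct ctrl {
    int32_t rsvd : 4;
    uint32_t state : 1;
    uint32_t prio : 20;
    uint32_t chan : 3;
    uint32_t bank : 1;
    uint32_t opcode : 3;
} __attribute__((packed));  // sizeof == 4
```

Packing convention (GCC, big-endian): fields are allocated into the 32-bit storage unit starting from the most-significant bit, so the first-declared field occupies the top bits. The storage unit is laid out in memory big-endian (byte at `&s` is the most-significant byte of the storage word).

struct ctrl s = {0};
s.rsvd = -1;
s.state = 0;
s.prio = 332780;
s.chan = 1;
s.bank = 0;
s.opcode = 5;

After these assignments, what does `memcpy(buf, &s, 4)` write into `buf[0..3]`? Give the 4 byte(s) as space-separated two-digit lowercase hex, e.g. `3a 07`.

f2 89 f6 15

rsvd (4b) val=-1 bits=0xf at bit 28: 0xf0000000
state (1b) val=0 bits=0x0 at bit 27: 0xf0000000
prio (20b) val=332780 bits=0x513ec at bit 7: 0xf289f600
chan (3b) val=1 bits=0x1 at bit 4: 0xf289f610
bank (1b) val=0 bits=0x0 at bit 3: 0xf289f610
opcode (3b) val=5 bits=0x5 at bit 0: 0xf289f615
word = 0xf289f615 → big-endian bytes:
  [0]=0xf2  [1]=0x89  [2]=0xf6  [3]=0x15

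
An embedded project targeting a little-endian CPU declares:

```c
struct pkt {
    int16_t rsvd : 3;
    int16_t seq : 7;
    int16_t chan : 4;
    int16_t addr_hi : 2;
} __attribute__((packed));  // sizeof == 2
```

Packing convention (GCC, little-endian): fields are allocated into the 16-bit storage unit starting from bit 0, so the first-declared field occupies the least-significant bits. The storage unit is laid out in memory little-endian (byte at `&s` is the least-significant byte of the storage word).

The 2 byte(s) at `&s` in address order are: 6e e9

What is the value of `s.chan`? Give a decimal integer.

[0]=0x6e [1]=0xe9 (little-endian) → word 0xe96e
rsvd [0+:3] = (word>>0) & 0x7 = 6
seq [3+:7] = (word>>3) & 0x7f = 45
chan [10+:4] = (word>>10) & 0xf = 10  ←
addr_hi [14+:2] = (word>>14) & 0x3 = 3
chan signed 4b, MSB=1: 10 - 16 = -6

-6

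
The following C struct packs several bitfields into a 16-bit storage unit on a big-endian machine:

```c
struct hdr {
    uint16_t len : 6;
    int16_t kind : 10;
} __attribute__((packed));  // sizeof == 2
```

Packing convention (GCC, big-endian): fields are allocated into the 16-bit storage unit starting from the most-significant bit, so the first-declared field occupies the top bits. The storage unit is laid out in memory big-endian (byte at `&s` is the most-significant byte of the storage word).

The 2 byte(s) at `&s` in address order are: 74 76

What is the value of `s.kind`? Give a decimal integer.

118

[0]=0x74 [1]=0x76 (big-endian) → word 0x7476
len:6 @ bit 10 → (0x7476>>10)&0x3f = 0x1d
kind:10 @ bit 0 → (0x7476>>0)&0x3ff = 0x76  ←
kind signed 10b, MSB=0: value = 118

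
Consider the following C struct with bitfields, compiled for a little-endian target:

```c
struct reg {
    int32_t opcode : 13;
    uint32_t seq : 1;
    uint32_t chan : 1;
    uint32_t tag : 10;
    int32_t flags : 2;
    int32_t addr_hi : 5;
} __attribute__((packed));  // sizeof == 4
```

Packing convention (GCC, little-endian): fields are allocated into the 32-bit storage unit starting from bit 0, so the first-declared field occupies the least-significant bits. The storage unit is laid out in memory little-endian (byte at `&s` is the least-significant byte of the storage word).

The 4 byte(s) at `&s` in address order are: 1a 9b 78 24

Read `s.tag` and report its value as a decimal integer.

[0]=0x1a [1]=0x9b [2]=0x78 [3]=0x24 (little-endian) → word 0x24789b1a
opcode [0+:13] = (word>>0) & 0x1fff = 6938
seq [13+:1] = (word>>13) & 0x1 = 0
chan [14+:1] = (word>>14) & 0x1 = 0
tag [15+:10] = (word>>15) & 0x3ff = 241  ←
flags [25+:2] = (word>>25) & 0x3 = 2
addr_hi [27+:5] = (word>>27) & 0x1f = 4

241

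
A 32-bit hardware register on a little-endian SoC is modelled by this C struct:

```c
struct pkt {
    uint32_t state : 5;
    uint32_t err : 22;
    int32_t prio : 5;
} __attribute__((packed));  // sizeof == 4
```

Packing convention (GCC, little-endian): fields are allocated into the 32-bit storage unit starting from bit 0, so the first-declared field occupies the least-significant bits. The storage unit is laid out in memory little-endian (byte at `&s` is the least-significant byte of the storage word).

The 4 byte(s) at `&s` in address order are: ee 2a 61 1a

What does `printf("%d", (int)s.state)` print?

14

[0]=0xee [1]=0x2a [2]=0x61 [3]=0x1a (little-endian) → word 0x1a612aee
state:5 @ bit 0 → (0x1a612aee>>0)&0x1f = 0xe  ←
err:22 @ bit 5 → (0x1a612aee>>5)&0x3fffff = 0x130957
prio:5 @ bit 27 → (0x1a612aee>>27)&0x1f = 0x3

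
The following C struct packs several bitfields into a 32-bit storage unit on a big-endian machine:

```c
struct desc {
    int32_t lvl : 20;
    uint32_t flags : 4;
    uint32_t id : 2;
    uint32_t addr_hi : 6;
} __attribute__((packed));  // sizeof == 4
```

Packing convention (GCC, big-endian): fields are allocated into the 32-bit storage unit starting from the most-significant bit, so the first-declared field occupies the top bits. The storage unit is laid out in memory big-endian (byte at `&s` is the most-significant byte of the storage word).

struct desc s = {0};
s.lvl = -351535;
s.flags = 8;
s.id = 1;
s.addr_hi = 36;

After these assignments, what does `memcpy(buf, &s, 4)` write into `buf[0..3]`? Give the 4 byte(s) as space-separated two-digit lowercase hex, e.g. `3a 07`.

[12+:20] lvl=-351535 & 0xfffff = 0xaa2d1; word=0xaa2d1000
[8+:4] flags=8 & 0xf = 0x8; word=0xaa2d1800
[6+:2] id=1 & 0x3 = 0x1; word=0xaa2d1840
[0+:6] addr_hi=36 & 0x3f = 0x24; word=0xaa2d1864
word = 0xaa2d1864 → big-endian bytes:
  [0]=0xaa  [1]=0x2d  [2]=0x18  [3]=0x64

aa 2d 18 64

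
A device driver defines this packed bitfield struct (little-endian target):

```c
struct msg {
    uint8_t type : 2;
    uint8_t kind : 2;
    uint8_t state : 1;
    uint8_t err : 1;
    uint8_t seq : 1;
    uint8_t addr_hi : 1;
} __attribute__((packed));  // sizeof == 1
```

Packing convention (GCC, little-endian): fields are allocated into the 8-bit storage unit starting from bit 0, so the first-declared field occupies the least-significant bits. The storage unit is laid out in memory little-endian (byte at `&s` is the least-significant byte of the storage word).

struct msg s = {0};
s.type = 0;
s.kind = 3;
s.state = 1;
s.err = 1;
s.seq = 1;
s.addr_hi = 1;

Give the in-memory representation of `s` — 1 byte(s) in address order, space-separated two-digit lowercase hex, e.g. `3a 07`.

type (2b) val=0 bits=0x0 at bit 0: 0x00
kind (2b) val=3 bits=0x3 at bit 2: 0x0c
state (1b) val=1 bits=0x1 at bit 4: 0x1c
err (1b) val=1 bits=0x1 at bit 5: 0x3c
seq (1b) val=1 bits=0x1 at bit 6: 0x7c
addr_hi (1b) val=1 bits=0x1 at bit 7: 0xfc
word = 0xfc → little-endian bytes:
  [0]=0xfc

fc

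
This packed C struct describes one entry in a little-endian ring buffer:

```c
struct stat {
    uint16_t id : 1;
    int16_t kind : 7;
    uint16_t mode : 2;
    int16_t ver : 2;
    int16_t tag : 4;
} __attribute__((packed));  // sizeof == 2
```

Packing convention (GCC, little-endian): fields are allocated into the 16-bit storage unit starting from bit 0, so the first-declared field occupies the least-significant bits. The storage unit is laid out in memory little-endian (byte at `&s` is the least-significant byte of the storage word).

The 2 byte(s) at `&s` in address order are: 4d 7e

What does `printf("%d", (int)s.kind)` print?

38

[0]=0x4d [1]=0x7e (little-endian) → word 0x7e4d
id [0+:1] = (word>>0) & 0x1 = 1
kind [1+:7] = (word>>1) & 0x7f = 38  ←
mode [8+:2] = (word>>8) & 0x3 = 2
ver [10+:2] = (word>>10) & 0x3 = 3
tag [12+:4] = (word>>12) & 0xf = 7
kind signed 7b, MSB=0: value = 38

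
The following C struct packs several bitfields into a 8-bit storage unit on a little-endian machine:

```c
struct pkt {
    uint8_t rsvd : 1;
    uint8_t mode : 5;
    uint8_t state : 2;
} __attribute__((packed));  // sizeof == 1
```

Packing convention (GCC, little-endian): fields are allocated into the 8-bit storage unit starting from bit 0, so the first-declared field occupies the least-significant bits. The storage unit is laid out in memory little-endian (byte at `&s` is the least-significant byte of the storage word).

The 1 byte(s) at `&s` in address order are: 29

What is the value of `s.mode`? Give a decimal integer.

[0]=0x29 (little-endian) → word 0x29
rsvd:1 @ bit 0 → (0x29>>0)&0x1 = 0x1
mode:5 @ bit 1 → (0x29>>1)&0x1f = 0x14  ←
state:2 @ bit 6 → (0x29>>6)&0x3 = 0x0

20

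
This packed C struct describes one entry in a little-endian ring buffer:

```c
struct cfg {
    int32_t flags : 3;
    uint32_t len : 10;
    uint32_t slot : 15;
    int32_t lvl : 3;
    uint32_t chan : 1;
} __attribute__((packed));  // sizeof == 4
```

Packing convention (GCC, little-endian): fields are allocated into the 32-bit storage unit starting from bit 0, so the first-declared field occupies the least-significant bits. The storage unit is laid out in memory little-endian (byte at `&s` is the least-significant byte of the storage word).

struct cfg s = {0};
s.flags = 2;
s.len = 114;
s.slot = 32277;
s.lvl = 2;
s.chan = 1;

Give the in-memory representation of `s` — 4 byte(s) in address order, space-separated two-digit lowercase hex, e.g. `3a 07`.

92 a3 c2 af

[0+:3] flags=2 & 0x7 = 0x2; word=0x00000002
[3+:10] len=114 & 0x3ff = 0x72; word=0x00000392
[13+:15] slot=32277 & 0x7fff = 0x7e15; word=0x0fc2a392
[28+:3] lvl=2 & 0x7 = 0x2; word=0x2fc2a392
[31+:1] chan=1 & 0x1 = 0x1; word=0xafc2a392
word = 0xafc2a392 → little-endian bytes:
  [0]=0x92  [1]=0xa3  [2]=0xc2  [3]=0xaf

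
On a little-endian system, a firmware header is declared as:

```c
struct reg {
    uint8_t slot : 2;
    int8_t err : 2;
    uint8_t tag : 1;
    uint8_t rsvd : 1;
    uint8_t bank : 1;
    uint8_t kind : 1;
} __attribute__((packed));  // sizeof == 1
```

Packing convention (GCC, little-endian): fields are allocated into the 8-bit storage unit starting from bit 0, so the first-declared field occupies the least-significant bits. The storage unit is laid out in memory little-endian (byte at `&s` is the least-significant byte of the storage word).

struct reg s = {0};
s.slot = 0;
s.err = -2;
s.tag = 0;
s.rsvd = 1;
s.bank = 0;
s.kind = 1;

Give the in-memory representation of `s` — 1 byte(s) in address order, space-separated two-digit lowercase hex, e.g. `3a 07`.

slot (2b) val=0 bits=0x0 at bit 0: 0x00
err (2b) val=-2 bits=0x2 at bit 2: 0x08
tag (1b) val=0 bits=0x0 at bit 4: 0x08
rsvd (1b) val=1 bits=0x1 at bit 5: 0x28
bank (1b) val=0 bits=0x0 at bit 6: 0x28
kind (1b) val=1 bits=0x1 at bit 7: 0xa8
word = 0xa8 → little-endian bytes:
  [0]=0xa8

a8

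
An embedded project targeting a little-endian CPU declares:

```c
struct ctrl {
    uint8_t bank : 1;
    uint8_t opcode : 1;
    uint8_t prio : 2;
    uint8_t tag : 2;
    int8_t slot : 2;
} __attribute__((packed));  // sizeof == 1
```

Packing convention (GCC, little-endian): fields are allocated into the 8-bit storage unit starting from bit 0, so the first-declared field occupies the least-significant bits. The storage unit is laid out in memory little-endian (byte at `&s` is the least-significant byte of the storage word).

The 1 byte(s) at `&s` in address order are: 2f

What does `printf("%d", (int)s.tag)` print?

2

[0]=0x2f (little-endian) → word 0x2f
bank:1 @ bit 0 → (0x2f>>0)&0x1 = 0x1
opcode:1 @ bit 1 → (0x2f>>1)&0x1 = 0x1
prio:2 @ bit 2 → (0x2f>>2)&0x3 = 0x3
tag:2 @ bit 4 → (0x2f>>4)&0x3 = 0x2  ←
slot:2 @ bit 6 → (0x2f>>6)&0x3 = 0x0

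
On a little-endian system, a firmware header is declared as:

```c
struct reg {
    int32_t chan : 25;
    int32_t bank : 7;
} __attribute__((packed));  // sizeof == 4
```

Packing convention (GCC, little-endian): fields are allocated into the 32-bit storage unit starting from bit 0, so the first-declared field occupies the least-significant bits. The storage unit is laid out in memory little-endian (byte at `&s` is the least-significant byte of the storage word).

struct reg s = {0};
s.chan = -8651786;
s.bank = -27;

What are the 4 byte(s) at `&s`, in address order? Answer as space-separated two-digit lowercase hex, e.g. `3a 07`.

f6 fb 7b cb

chan:25 = -8651786 → 0x17bfbf6 << 0 → word 0x017bfbf6
bank:7 = -27 → 0x65 << 25 → word 0xcb7bfbf6
word = 0xcb7bfbf6 → little-endian bytes:
  [0]=0xf6  [1]=0xfb  [2]=0x7b  [3]=0xcb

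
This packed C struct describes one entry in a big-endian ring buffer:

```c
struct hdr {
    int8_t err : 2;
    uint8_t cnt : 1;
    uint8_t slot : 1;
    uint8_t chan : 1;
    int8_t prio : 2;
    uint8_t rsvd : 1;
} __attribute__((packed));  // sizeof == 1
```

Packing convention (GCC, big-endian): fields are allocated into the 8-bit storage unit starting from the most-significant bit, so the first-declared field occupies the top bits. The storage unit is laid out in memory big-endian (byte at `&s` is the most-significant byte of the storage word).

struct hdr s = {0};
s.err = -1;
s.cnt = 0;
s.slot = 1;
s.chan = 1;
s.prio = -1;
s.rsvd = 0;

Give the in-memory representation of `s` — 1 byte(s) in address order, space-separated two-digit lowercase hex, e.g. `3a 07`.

de

[6+:2] err=-1 & 0x3 = 0x3; word=0xc0
[5+:1] cnt=0 & 0x1 = 0x0; word=0xc0
[4+:1] slot=1 & 0x1 = 0x1; word=0xd0
[3+:1] chan=1 & 0x1 = 0x1; word=0xd8
[1+:2] prio=-1 & 0x3 = 0x3; word=0xde
[0+:1] rsvd=0 & 0x1 = 0x0; word=0xde
word = 0xde → big-endian bytes:
  [0]=0xde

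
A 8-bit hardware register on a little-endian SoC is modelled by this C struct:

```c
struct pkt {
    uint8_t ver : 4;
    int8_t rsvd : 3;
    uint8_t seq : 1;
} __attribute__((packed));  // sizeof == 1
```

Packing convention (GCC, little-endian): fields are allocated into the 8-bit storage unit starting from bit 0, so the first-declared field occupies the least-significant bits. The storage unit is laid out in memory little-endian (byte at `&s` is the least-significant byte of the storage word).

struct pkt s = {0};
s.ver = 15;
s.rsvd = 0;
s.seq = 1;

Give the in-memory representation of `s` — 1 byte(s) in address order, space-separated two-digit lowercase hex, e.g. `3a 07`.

8f

ver:4 = 15 → 0xf << 0 → word 0x0f
rsvd:3 = 0 → 0x0 << 4 → word 0x0f
seq:1 = 1 → 0x1 << 7 → word 0x8f
word = 0x8f → little-endian bytes:
  [0]=0x8f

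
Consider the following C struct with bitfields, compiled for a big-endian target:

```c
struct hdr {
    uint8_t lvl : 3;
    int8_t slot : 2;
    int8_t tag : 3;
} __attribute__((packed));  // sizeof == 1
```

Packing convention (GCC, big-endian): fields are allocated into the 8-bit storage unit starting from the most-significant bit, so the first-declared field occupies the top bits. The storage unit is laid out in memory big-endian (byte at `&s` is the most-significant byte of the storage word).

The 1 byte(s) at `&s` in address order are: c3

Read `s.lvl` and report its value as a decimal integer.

6

[0]=0xc3 (big-endian) → word 0xc3
lvl [5+:3] = (word>>5) & 0x7 = 6  ←
slot [3+:2] = (word>>3) & 0x3 = 0
tag [0+:3] = (word>>0) & 0x7 = 3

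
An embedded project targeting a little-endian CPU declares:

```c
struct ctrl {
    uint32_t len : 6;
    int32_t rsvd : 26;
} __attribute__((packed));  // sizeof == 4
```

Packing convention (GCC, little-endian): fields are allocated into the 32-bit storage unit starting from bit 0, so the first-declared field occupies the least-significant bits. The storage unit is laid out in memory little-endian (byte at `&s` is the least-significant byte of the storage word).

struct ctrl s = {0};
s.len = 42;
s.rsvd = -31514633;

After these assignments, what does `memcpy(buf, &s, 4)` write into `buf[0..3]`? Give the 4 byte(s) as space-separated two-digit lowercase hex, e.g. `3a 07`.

len (6b) val=42 bits=0x2a at bit 0: 0x0000002a
rsvd (26b) val=-31514633 bits=0x21f1ff7 at bit 6: 0x87c7fdea
word = 0x87c7fdea → little-endian bytes:
  [0]=0xea  [1]=0xfd  [2]=0xc7  [3]=0x87

ea fd c7 87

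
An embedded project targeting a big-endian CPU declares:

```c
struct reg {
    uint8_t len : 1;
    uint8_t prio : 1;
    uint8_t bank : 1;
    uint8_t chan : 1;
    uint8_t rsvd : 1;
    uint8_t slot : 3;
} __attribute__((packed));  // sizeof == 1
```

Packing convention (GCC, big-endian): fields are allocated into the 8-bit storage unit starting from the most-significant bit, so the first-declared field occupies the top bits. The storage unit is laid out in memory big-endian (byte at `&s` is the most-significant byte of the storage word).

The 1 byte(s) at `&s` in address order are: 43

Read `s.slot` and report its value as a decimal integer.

3

[0]=0x43 (big-endian) → word 0x43
len [7+:1] = (word>>7) & 0x1 = 0
prio [6+:1] = (word>>6) & 0x1 = 1
bank [5+:1] = (word>>5) & 0x1 = 0
chan [4+:1] = (word>>4) & 0x1 = 0
rsvd [3+:1] = (word>>3) & 0x1 = 0
slot [0+:3] = (word>>0) & 0x7 = 3  ←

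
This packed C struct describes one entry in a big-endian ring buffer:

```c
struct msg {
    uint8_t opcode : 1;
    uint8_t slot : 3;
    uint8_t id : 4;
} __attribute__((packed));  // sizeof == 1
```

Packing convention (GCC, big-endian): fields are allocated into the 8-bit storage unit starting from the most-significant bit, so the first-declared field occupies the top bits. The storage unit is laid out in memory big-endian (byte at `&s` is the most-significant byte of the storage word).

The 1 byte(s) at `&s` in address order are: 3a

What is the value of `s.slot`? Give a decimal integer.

3

[0]=0x3a (big-endian) → word 0x3a
opcode:1 @ bit 7 → (0x3a>>7)&0x1 = 0x0
slot:3 @ bit 4 → (0x3a>>4)&0x7 = 0x3  ←
id:4 @ bit 0 → (0x3a>>0)&0xf = 0xa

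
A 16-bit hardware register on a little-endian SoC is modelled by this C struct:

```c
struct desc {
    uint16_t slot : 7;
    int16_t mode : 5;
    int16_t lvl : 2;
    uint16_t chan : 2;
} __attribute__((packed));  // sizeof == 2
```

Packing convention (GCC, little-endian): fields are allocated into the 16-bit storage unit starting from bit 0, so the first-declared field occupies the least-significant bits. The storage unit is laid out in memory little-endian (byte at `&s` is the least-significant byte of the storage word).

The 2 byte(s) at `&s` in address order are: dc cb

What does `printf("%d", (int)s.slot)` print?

[0]=0xdc [1]=0xcb (little-endian) → word 0xcbdc
slot:7 @ bit 0 → (0xcbdc>>0)&0x7f = 0x5c  ←
mode:5 @ bit 7 → (0xcbdc>>7)&0x1f = 0x17
lvl:2 @ bit 12 → (0xcbdc>>12)&0x3 = 0x0
chan:2 @ bit 14 → (0xcbdc>>14)&0x3 = 0x3

92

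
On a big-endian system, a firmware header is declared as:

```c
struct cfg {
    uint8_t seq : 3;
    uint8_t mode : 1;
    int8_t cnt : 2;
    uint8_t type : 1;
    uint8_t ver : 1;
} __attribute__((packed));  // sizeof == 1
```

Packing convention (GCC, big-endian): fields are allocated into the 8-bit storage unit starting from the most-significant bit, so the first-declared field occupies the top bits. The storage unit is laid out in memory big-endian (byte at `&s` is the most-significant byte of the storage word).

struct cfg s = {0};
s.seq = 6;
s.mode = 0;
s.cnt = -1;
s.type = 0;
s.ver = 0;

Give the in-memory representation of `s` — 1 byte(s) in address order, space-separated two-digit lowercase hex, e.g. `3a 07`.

cc

[5+:3] seq=6 & 0x7 = 0x6; word=0xc0
[4+:1] mode=0 & 0x1 = 0x0; word=0xc0
[2+:2] cnt=-1 & 0x3 = 0x3; word=0xcc
[1+:1] type=0 & 0x1 = 0x0; word=0xcc
[0+:1] ver=0 & 0x1 = 0x0; word=0xcc
word = 0xcc → big-endian bytes:
  [0]=0xcc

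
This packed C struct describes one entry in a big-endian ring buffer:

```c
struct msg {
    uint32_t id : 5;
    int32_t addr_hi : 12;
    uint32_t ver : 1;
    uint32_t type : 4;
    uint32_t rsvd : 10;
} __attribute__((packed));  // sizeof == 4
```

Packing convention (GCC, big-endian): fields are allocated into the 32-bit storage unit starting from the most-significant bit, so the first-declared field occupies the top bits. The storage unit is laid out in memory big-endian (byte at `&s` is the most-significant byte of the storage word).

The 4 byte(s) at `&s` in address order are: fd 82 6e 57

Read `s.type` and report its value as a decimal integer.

[0]=0xfd [1]=0x82 [2]=0x6e [3]=0x57 (big-endian) → word 0xfd826e57
id [27+:5] = (word>>27) & 0x1f = 31
addr_hi [15+:12] = (word>>15) & 0xfff = 2820
ver [14+:1] = (word>>14) & 0x1 = 1
type [10+:4] = (word>>10) & 0xf = 11  ←
rsvd [0+:10] = (word>>0) & 0x3ff = 599

11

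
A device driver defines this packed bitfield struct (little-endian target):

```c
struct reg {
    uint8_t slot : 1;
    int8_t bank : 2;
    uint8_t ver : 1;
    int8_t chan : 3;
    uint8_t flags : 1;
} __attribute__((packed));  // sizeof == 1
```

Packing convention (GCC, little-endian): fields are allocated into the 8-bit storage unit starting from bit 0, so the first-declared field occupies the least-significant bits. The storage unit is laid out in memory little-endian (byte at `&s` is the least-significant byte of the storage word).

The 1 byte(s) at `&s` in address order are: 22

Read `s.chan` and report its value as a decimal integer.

[0]=0x22 (little-endian) → word 0x22
slot [0+:1] = (word>>0) & 0x1 = 0
bank [1+:2] = (word>>1) & 0x3 = 1
ver [3+:1] = (word>>3) & 0x1 = 0
chan [4+:3] = (word>>4) & 0x7 = 2  ←
flags [7+:1] = (word>>7) & 0x1 = 0
chan signed 3b, MSB=0: value = 2

2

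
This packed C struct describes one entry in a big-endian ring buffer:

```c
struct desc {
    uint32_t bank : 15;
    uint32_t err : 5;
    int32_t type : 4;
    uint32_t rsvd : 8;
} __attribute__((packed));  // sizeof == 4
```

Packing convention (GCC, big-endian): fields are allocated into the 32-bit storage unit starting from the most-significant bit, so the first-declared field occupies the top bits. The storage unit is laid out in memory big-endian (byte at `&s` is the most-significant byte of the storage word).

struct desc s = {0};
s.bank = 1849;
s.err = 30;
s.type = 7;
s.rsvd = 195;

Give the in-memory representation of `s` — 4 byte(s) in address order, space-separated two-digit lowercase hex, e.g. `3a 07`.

0e 73 e7 c3

bank (15b) val=1849 bits=0x739 at bit 17: 0x0e720000
err (5b) val=30 bits=0x1e at bit 12: 0x0e73e000
type (4b) val=7 bits=0x7 at bit 8: 0x0e73e700
rsvd (8b) val=195 bits=0xc3 at bit 0: 0x0e73e7c3
word = 0x0e73e7c3 → big-endian bytes:
  [0]=0x0e  [1]=0x73  [2]=0xe7  [3]=0xc3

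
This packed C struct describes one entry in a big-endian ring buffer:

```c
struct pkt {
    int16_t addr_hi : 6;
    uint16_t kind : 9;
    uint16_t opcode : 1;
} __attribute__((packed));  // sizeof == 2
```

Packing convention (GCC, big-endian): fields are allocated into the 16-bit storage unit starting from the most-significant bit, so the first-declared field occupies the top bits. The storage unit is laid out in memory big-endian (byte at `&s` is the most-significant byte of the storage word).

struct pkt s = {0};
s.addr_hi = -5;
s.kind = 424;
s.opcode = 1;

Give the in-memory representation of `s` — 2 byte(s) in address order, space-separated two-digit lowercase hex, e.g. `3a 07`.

addr_hi (6b) val=-5 bits=0x3b at bit 10: 0xec00
kind (9b) val=424 bits=0x1a8 at bit 1: 0xef50
opcode (1b) val=1 bits=0x1 at bit 0: 0xef51
word = 0xef51 → big-endian bytes:
  [0]=0xef  [1]=0x51

ef 51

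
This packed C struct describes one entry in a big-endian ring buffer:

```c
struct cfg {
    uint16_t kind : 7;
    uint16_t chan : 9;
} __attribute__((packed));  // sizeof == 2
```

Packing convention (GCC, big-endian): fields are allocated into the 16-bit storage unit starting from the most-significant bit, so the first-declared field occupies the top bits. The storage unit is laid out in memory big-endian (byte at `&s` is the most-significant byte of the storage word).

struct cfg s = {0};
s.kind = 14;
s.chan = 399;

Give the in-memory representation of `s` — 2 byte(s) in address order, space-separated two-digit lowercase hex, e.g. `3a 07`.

1d 8f

[9+:7] kind=14 & 0x7f = 0xe; word=0x1c00
[0+:9] chan=399 & 0x1ff = 0x18f; word=0x1d8f
word = 0x1d8f → big-endian bytes:
  [0]=0x1d  [1]=0x8f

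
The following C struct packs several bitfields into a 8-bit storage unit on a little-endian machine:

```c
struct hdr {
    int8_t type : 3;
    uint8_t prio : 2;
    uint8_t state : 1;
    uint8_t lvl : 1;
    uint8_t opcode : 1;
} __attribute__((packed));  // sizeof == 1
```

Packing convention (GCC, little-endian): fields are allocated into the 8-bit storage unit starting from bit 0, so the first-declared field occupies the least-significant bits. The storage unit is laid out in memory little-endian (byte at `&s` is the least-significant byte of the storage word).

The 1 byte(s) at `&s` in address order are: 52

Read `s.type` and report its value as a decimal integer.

[0]=0x52 (little-endian) → word 0x52
type:3 @ bit 0 → (0x52>>0)&0x7 = 0x2  ←
prio:2 @ bit 3 → (0x52>>3)&0x3 = 0x2
state:1 @ bit 5 → (0x52>>5)&0x1 = 0x0
lvl:1 @ bit 6 → (0x52>>6)&0x1 = 0x1
opcode:1 @ bit 7 → (0x52>>7)&0x1 = 0x0
type signed 3b, MSB=0: value = 2

2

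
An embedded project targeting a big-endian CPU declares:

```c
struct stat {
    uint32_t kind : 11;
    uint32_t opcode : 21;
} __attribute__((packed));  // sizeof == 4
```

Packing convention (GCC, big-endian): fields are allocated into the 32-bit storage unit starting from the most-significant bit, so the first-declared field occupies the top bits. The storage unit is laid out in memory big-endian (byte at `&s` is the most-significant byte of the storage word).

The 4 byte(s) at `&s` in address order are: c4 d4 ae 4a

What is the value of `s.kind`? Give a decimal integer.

1574

[0]=0xc4 [1]=0xd4 [2]=0xae [3]=0x4a (big-endian) → word 0xc4d4ae4a
kind [21+:11] = (word>>21) & 0x7ff = 1574  ←
opcode [0+:21] = (word>>0) & 0x1fffff = 1355338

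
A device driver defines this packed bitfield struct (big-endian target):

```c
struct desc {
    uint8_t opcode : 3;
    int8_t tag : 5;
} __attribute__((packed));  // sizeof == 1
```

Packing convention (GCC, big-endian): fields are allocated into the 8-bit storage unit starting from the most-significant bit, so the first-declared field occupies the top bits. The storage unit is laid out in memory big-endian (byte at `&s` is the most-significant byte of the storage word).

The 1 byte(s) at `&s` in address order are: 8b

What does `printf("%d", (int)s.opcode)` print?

4

[0]=0x8b (big-endian) → word 0x8b
opcode:3 @ bit 5 → (0x8b>>5)&0x7 = 0x4  ←
tag:5 @ bit 0 → (0x8b>>0)&0x1f = 0xb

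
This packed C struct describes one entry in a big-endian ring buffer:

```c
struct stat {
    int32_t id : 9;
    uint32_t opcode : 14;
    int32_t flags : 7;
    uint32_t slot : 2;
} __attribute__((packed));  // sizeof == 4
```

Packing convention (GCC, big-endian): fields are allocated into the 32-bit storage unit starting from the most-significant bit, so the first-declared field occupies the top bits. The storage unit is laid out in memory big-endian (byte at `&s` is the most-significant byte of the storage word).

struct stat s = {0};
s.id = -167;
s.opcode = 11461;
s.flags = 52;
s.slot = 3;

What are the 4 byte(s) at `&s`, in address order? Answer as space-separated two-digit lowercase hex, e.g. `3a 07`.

id (9b) val=-167 bits=0x159 at bit 23: 0xac800000
opcode (14b) val=11461 bits=0x2cc5 at bit 9: 0xacd98a00
flags (7b) val=52 bits=0x34 at bit 2: 0xacd98ad0
slot (2b) val=3 bits=0x3 at bit 0: 0xacd98ad3
word = 0xacd98ad3 → big-endian bytes:
  [0]=0xac  [1]=0xd9  [2]=0x8a  [3]=0xd3

ac d9 8a d3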